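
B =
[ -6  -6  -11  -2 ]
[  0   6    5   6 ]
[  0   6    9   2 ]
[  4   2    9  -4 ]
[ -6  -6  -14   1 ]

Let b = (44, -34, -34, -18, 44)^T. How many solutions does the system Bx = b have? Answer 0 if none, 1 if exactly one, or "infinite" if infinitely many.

Row reduce the augmented matrix [B | b].
R4 ← R4 + (2/3)·R1: [0, -2, 5/3, -16/3, 34/3]
R5 ← R5 − R1: [0, 0, -3, 3, 0]
R3 ← R3 − R2: [0, 0, 4, -4, 0]
R4 ← R4 + (1/3)·R2: [0, 0, 10/3, -10/3, 0]
R4 ← R4 − (5/6)·R3: [0, 0, 0, 0, 0]
R5 ← R5 + (3/4)·R3: [0, 0, 0, 0, 0]
The echelon form has 3 nonzero rows, and every pivot lies in the first 4 columns, so rank(B) = rank([B|b]) = 3.
The system is consistent.
rank = 3 < 4 unknowns, so there are infinitely many solutions.

infinite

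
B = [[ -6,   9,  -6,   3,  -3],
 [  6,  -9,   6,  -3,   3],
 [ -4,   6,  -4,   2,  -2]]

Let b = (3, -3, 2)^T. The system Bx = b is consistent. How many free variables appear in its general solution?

4

Row reduce the augmented matrix [B | b].
R2 ← R2 + R1: [0, 0, 0, 0, 0, 0]
R3 ← R3 − (2/3)·R1: [0, 0, 0, 0, 0, 0]
The echelon form has 1 nonzero rows, and every pivot lies in the first 5 columns, so rank(B) = rank([B|b]) = 1.
The system is consistent.
Free variables = (unknowns) − (rank) = 5 − 1 = 4.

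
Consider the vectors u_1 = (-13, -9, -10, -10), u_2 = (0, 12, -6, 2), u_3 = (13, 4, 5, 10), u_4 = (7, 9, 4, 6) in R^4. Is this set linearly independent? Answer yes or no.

Form the matrix with these vectors as rows and row reduce.
R3 ← R3 + R1: [0, -5, -5, 0]
R4 ← R4 + (7/13)·R1: [0, 54/13, -18/13, 8/13]
R3 ← R3 + (5/12)·R2: [0, 0, -15/2, 5/6]
R4 ← R4 − (9/26)·R2: [0, 0, 9/13, -1/13]
R4 ← R4 + (6/65)·R3: [0, 0, 0, 0]
3 nonzero rows, so the 4 vectors span a space of dimension 3.
Since 3 < 4, the vectors are linearly dependent.

no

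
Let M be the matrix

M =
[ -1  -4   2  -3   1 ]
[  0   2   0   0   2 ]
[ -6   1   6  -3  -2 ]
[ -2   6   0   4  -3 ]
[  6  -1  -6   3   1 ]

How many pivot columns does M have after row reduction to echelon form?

4

Row reduce to echelon form.
R3 ← R3 − (6)·R1: [0, 25, -6, 15, -8]
R4 ← R4 − (2)·R1: [0, 14, -4, 10, -5]
R5 ← R5 + (6)·R1: [0, -25, 6, -15, 7]
R3 ← R3 − (25/2)·R2: [0, 0, -6, 15, -33]
R4 ← R4 − (7)·R2: [0, 0, -4, 10, -19]
R5 ← R5 + (25/2)·R2: [0, 0, 6, -15, 32]
R4 ← R4 − (2/3)·R3: [0, 0, 0, 0, 3]
R5 ← R5 + R3: [0, 0, 0, 0, -1]
R5 ← R5 + (1/3)·R4: [0, 0, 0, 0, 0]
Echelon form has 4 nonzero rows, so rank(M) = 4.
Each nonzero row contributes one pivot column: 4 pivot columns.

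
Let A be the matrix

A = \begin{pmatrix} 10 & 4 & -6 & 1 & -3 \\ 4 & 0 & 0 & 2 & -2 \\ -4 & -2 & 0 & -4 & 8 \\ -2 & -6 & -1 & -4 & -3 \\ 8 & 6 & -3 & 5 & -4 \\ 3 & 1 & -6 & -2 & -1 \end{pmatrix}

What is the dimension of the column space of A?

Row reduce to echelon form.
R2 ← R2 − (2/5)·R1: [0, -8/5, 12/5, 8/5, -4/5]
R3 ← R3 + (2/5)·R1: [0, -2/5, -12/5, -18/5, 34/5]
R4 ← R4 + (1/5)·R1: [0, -26/5, -11/5, -19/5, -18/5]
R5 ← R5 − (4/5)·R1: [0, 14/5, 9/5, 21/5, -8/5]
R6 ← R6 − (3/10)·R1: [0, -1/5, -21/5, -23/10, -1/10]
R3 ← R3 − (1/4)·R2: [0, 0, -3, -4, 7]
R4 ← R4 − (13/4)·R2: [0, 0, -10, -9, -1]
R5 ← R5 + (7/4)·R2: [0, 0, 6, 7, -3]
R6 ← R6 − (1/8)·R2: [0, 0, -9/2, -5/2, 0]
R4 ← R4 − (10/3)·R3: [0, 0, 0, 13/3, -73/3]
R5 ← R5 + (2)·R3: [0, 0, 0, -1, 11]
R6 ← R6 − (3/2)·R3: [0, 0, 0, 7/2, -21/2]
R5 ← R5 + (3/13)·R4: [0, 0, 0, 0, 70/13]
R6 ← R6 − (21/26)·R4: [0, 0, 0, 0, 119/13]
R6 ← R6 − (17/10)·R5: [0, 0, 0, 0, 0]
Echelon form has 5 nonzero rows, so rank(A) = 5.
The column space has dimension equal to the rank: 5.

5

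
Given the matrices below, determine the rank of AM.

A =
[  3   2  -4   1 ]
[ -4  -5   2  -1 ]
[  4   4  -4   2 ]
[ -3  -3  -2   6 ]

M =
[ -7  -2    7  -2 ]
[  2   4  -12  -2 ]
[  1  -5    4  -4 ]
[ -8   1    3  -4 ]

3

First compute AM:
[[-29,  23, -16,   2],
 [ 28, -23,  37,  14],
 [-40,  30, -30,  -8],
 [-35,  10,  25,  -4]]
Now row reduce the product.
R2 ← R2 + (28/29)·R1: [0, -23/29, 625/29, 462/29]
R3 ← R3 − (40/29)·R1: [0, -50/29, -230/29, -312/29]
R4 ← R4 − (35/29)·R1: [0, -515/29, 1285/29, -186/29]
R3 ← R3 − (50/23)·R2: [0, 0, -1260/23, -1044/23]
R4 ← R4 − (515/23)·R2: [0, 0, -10080/23, -8352/23]
R4 ← R4 − (8)·R3: [0, 0, 0, 0]
3 nonzero rows, so rank(AM) = 3.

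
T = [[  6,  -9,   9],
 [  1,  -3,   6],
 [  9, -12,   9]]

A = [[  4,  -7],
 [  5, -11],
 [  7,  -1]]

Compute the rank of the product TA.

2

First compute TA:
[[ 42,  48],
 [ 31,  20],
 [ 39,  60]]
Now row reduce the product.
R2 ← R2 − (31/42)·R1: [0, -108/7]
R3 ← R3 − (13/14)·R1: [0, 108/7]
R3 ← R3 + R2: [0, 0]
2 nonzero rows, so rank(TA) = 2.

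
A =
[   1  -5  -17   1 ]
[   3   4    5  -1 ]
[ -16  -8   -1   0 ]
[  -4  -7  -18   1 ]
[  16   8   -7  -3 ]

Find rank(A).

Row reduce to echelon form.
R2 ← R2 − (3)·R1: [0, 19, 56, -4]
R3 ← R3 + (16)·R1: [0, -88, -273, 16]
R4 ← R4 + (4)·R1: [0, -27, -86, 5]
R5 ← R5 − (16)·R1: [0, 88, 265, -19]
R3 ← R3 + (88/19)·R2: [0, 0, -259/19, -48/19]
R4 ← R4 + (27/19)·R2: [0, 0, -122/19, -13/19]
R5 ← R5 − (88/19)·R2: [0, 0, 107/19, -9/19]
R4 ← R4 − (122/259)·R3: [0, 0, 0, 131/259]
R5 ← R5 + (107/259)·R3: [0, 0, 0, -393/259]
R5 ← R5 + (3)·R4: [0, 0, 0, 0]
Echelon form has 4 nonzero rows, so rank(A) = 4.

4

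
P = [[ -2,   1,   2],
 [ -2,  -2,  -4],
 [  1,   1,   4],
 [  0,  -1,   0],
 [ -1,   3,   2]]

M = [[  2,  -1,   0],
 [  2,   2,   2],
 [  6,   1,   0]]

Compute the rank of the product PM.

3

First compute PM:
[[ 10,   6,   2],
 [-32,  -6,  -4],
 [ 28,   5,   2],
 [ -2,  -2,  -2],
 [ 16,   9,   6]]
Now row reduce the product.
R2 ← R2 + (16/5)·R1: [0, 66/5, 12/5]
R3 ← R3 − (14/5)·R1: [0, -59/5, -18/5]
R4 ← R4 + (1/5)·R1: [0, -4/5, -8/5]
R5 ← R5 − (8/5)·R1: [0, -3/5, 14/5]
R3 ← R3 + (59/66)·R2: [0, 0, -16/11]
R4 ← R4 + (2/33)·R2: [0, 0, -16/11]
R5 ← R5 + (1/22)·R2: [0, 0, 32/11]
R4 ← R4 − R3: [0, 0, 0]
R5 ← R5 + (2)·R3: [0, 0, 0]
3 nonzero rows, so rank(PM) = 3.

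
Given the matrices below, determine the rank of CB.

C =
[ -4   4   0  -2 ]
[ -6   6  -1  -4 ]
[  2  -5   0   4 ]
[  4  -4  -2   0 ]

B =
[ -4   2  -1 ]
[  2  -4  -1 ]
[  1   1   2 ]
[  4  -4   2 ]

First compute CB:
[[ 16, -16,  -4],
 [ 19, -21, -10],
 [ -2,   8,  11],
 [-26,  22,  -4]]
Now row reduce the product.
R2 ← R2 − (19/16)·R1: [0, -2, -21/4]
R3 ← R3 + (1/8)·R1: [0, 6, 21/2]
R4 ← R4 + (13/8)·R1: [0, -4, -21/2]
R3 ← R3 + (3)·R2: [0, 0, -21/4]
R4 ← R4 − (2)·R2: [0, 0, 0]
3 nonzero rows, so rank(CB) = 3.

3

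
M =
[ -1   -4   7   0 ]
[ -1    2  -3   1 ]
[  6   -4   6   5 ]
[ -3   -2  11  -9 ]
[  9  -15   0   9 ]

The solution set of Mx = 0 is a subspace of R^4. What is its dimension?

0

Row reduce to echelon form.
R2 ← R2 − R1: [0, 6, -10, 1]
R3 ← R3 + (6)·R1: [0, -28, 48, 5]
R4 ← R4 − (3)·R1: [0, 10, -10, -9]
R5 ← R5 + (9)·R1: [0, -51, 63, 9]
R3 ← R3 + (14/3)·R2: [0, 0, 4/3, 29/3]
R4 ← R4 − (5/3)·R2: [0, 0, 20/3, -32/3]
R5 ← R5 + (17/2)·R2: [0, 0, -22, 35/2]
R4 ← R4 − (5)·R3: [0, 0, 0, -59]
R5 ← R5 + (33/2)·R3: [0, 0, 0, 177]
R5 ← R5 + (3)·R4: [0, 0, 0, 0]
4 nonzero rows, so rank(M) = 4.
M has 4 columns; by rank–nullity, nullity = 4 − 4 = 0.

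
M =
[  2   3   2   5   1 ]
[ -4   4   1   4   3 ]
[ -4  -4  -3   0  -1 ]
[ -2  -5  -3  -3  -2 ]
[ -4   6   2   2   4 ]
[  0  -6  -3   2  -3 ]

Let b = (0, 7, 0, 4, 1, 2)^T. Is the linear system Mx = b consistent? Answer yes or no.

Row reduce the augmented matrix [M | b].
R2 ← R2 + (2)·R1: [0, 10, 5, 14, 5, 7]
R3 ← R3 + (2)·R1: [0, 2, 1, 10, 1, 0]
R4 ← R4 + R1: [0, -2, -1, 2, -1, 4]
R5 ← R5 + (2)·R1: [0, 12, 6, 12, 6, 1]
R3 ← R3 − (1/5)·R2: [0, 0, 0, 36/5, 0, -7/5]
R4 ← R4 + (1/5)·R2: [0, 0, 0, 24/5, 0, 27/5]
R5 ← R5 − (6/5)·R2: [0, 0, 0, -24/5, 0, -37/5]
R6 ← R6 + (3/5)·R2: [0, 0, 0, 52/5, 0, 31/5]
R4 ← R4 − (2/3)·R3: [0, 0, 0, 0, 0, 19/3]
R5 ← R5 + (2/3)·R3: [0, 0, 0, 0, 0, -25/3]
R6 ← R6 − (13/9)·R3: [0, 0, 0, 0, 0, 74/9]
R5 ← R5 + (25/19)·R4: [0, 0, 0, 0, 0, 0]
R6 ← R6 − (74/57)·R4: [0, 0, 0, 0, 0, 0]
The echelon form has 4 nonzero rows; the last pivot sits in the augmented column, so rank(M) = 3 but rank([M|b]) = 4.
Since the ranks differ, the system is inconsistent.

no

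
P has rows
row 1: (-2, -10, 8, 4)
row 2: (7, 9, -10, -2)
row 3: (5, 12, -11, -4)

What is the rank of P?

Row reduce to echelon form.
R2 ← R2 + (7/2)·R1: [0, -26, 18, 12]
R3 ← R3 + (5/2)·R1: [0, -13, 9, 6]
R3 ← R3 − (1/2)·R2: [0, 0, 0, 0]
Echelon form has 2 nonzero rows, so rank(P) = 2.

2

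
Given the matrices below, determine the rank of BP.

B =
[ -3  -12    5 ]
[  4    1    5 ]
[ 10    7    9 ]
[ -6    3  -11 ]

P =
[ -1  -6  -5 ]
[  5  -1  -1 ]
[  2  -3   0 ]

2

First compute BP:
[[-47,  15,  27],
 [ 11, -40, -21],
 [ 43, -94, -57],
 [ -1,  66,  27]]
Now row reduce the product.
R2 ← R2 + (11/47)·R1: [0, -1715/47, -690/47]
R3 ← R3 + (43/47)·R1: [0, -3773/47, -1518/47]
R4 ← R4 − (1/47)·R1: [0, 3087/47, 1242/47]
R3 ← R3 − (11/5)·R2: [0, 0, 0]
R4 ← R4 + (9/5)·R2: [0, 0, 0]
2 nonzero rows, so rank(BP) = 2.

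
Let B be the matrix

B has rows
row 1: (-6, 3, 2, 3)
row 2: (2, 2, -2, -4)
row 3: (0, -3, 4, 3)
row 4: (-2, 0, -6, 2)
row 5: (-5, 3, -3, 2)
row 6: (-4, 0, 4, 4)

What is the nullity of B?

1

Row reduce to echelon form.
R2 ← R2 + (1/3)·R1: [0, 3, -4/3, -3]
R4 ← R4 − (1/3)·R1: [0, -1, -20/3, 1]
R5 ← R5 − (5/6)·R1: [0, 1/2, -14/3, -1/2]
R6 ← R6 − (2/3)·R1: [0, -2, 8/3, 2]
R3 ← R3 + R2: [0, 0, 8/3, 0]
R4 ← R4 + (1/3)·R2: [0, 0, -64/9, 0]
R5 ← R5 − (1/6)·R2: [0, 0, -40/9, 0]
R6 ← R6 + (2/3)·R2: [0, 0, 16/9, 0]
R4 ← R4 + (8/3)·R3: [0, 0, 0, 0]
R5 ← R5 + (5/3)·R3: [0, 0, 0, 0]
R6 ← R6 − (2/3)·R3: [0, 0, 0, 0]
3 nonzero rows, so rank(B) = 3.
B has 4 columns; by rank–nullity, nullity = 4 − 3 = 1.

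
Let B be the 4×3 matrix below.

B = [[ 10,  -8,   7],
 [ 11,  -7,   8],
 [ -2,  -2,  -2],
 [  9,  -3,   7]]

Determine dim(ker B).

Row reduce to echelon form.
R2 ← R2 − (11/10)·R1: [0, 9/5, 3/10]
R3 ← R3 + (1/5)·R1: [0, -18/5, -3/5]
R4 ← R4 − (9/10)·R1: [0, 21/5, 7/10]
R3 ← R3 + (2)·R2: [0, 0, 0]
R4 ← R4 − (7/3)·R2: [0, 0, 0]
2 nonzero rows, so rank(B) = 2.
B has 3 columns; by rank–nullity, nullity = 3 − 2 = 1.

1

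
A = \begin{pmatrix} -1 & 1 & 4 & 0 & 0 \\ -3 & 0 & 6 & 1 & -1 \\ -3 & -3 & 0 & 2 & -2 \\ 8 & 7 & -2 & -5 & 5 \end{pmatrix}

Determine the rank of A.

2

Row reduce to echelon form.
R2 ← R2 − (3)·R1: [0, -3, -6, 1, -1]
R3 ← R3 − (3)·R1: [0, -6, -12, 2, -2]
R4 ← R4 + (8)·R1: [0, 15, 30, -5, 5]
R3 ← R3 − (2)·R2: [0, 0, 0, 0, 0]
R4 ← R4 + (5)·R2: [0, 0, 0, 0, 0]
Echelon form has 2 nonzero rows, so rank(A) = 2.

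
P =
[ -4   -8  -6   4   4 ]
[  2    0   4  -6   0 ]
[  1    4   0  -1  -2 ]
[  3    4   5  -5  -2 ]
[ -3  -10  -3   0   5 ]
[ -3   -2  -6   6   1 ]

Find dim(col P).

3

Row reduce to echelon form.
R2 ← R2 + (1/2)·R1: [0, -4, 1, -4, 2]
R3 ← R3 + (1/4)·R1: [0, 2, -3/2, 0, -1]
R4 ← R4 + (3/4)·R1: [0, -2, 1/2, -2, 1]
R5 ← R5 − (3/4)·R1: [0, -4, 3/2, -3, 2]
R6 ← R6 − (3/4)·R1: [0, 4, -3/2, 3, -2]
R3 ← R3 + (1/2)·R2: [0, 0, -1, -2, 0]
R4 ← R4 − (1/2)·R2: [0, 0, 0, 0, 0]
R5 ← R5 − R2: [0, 0, 1/2, 1, 0]
R6 ← R6 + R2: [0, 0, -1/2, -1, 0]
R5 ← R5 + (1/2)·R3: [0, 0, 0, 0, 0]
R6 ← R6 − (1/2)·R3: [0, 0, 0, 0, 0]
Echelon form has 3 nonzero rows, so rank(P) = 3.
The column space has dimension equal to the rank: 3.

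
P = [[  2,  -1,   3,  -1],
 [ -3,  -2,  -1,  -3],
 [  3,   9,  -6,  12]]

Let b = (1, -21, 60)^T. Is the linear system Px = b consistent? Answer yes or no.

Row reduce the augmented matrix [P | b].
R2 ← R2 + (3/2)·R1: [0, -7/2, 7/2, -9/2, -39/2]
R3 ← R3 − (3/2)·R1: [0, 21/2, -21/2, 27/2, 117/2]
R3 ← R3 + (3)·R2: [0, 0, 0, 0, 0]
The echelon form has 2 nonzero rows, and every pivot lies in the first 4 columns, so rank(P) = rank([P|b]) = 2.
The system is consistent.

yes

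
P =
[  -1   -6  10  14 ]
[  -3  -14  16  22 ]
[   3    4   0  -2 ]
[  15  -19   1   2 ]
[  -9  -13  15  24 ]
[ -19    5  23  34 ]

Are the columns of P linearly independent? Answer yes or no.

Row reduce P to echelon form.
R2 ← R2 − (3)·R1: [0, 4, -14, -20]
R3 ← R3 + (3)·R1: [0, -14, 30, 40]
R4 ← R4 + (15)·R1: [0, -109, 151, 212]
R5 ← R5 − (9)·R1: [0, 41, -75, -102]
R6 ← R6 − (19)·R1: [0, 119, -167, -232]
R3 ← R3 + (7/2)·R2: [0, 0, -19, -30]
R4 ← R4 + (109/4)·R2: [0, 0, -461/2, -333]
R5 ← R5 − (41/4)·R2: [0, 0, 137/2, 103]
R6 ← R6 − (119/4)·R2: [0, 0, 499/2, 363]
R4 ← R4 − (461/38)·R3: [0, 0, 0, 588/19]
R5 ← R5 + (137/38)·R3: [0, 0, 0, -98/19]
R6 ← R6 + (499/38)·R3: [0, 0, 0, -588/19]
R5 ← R5 + (1/6)·R4: [0, 0, 0, 0]
R6 ← R6 + R4: [0, 0, 0, 0]
4 pivots among 4 columns.
Every column is a pivot column, so the columns are linearly independent.

yes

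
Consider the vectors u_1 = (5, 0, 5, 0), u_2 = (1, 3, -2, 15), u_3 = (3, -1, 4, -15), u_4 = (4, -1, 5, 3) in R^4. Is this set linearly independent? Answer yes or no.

no

Form the matrix with these vectors as rows and row reduce.
R2 ← R2 − (1/5)·R1: [0, 3, -3, 15]
R3 ← R3 − (3/5)·R1: [0, -1, 1, -15]
R4 ← R4 − (4/5)·R1: [0, -1, 1, 3]
R3 ← R3 + (1/3)·R2: [0, 0, 0, -10]
R4 ← R4 + (1/3)·R2: [0, 0, 0, 8]
R4 ← R4 + (4/5)·R3: [0, 0, 0, 0]
3 nonzero rows, so the 4 vectors span a space of dimension 3.
Since 3 < 4, the vectors are linearly dependent.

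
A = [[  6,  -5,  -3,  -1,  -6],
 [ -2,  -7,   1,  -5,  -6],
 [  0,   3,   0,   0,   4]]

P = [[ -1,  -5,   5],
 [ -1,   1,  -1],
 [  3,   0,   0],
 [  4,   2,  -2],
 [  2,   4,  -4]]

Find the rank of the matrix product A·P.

First compute AP:
[[-26, -61,  61],
 [-20, -31,  31],
 [  5,  19, -19]]
Now row reduce the product.
R2 ← R2 − (10/13)·R1: [0, 207/13, -207/13]
R3 ← R3 + (5/26)·R1: [0, 189/26, -189/26]
R3 ← R3 − (21/46)·R2: [0, 0, 0]
2 nonzero rows, so rank(AP) = 2.

2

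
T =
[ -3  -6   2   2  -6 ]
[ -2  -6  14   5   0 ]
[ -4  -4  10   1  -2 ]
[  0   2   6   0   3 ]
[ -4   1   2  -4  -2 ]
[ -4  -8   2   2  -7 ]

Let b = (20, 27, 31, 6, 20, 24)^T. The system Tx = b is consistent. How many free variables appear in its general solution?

Row reduce the augmented matrix [T | b].
R2 ← R2 − (2/3)·R1: [0, -2, 38/3, 11/3, 4, 41/3]
R3 ← R3 − (4/3)·R1: [0, 4, 22/3, -5/3, 6, 13/3]
R5 ← R5 − (4/3)·R1: [0, 9, -2/3, -20/3, 6, -20/3]
R6 ← R6 − (4/3)·R1: [0, 0, -2/3, -2/3, 1, -8/3]
R3 ← R3 + (2)·R2: [0, 0, 98/3, 17/3, 14, 95/3]
R4 ← R4 + R2: [0, 0, 56/3, 11/3, 7, 59/3]
R5 ← R5 + (9/2)·R2: [0, 0, 169/3, 59/6, 24, 329/6]
R4 ← R4 − (4/7)·R3: [0, 0, 0, 3/7, -1, 11/7]
R5 ← R5 − (169/98)·R3: [0, 0, 0, 3/49, -1/7, 11/49]
R6 ← R6 + (1/49)·R3: [0, 0, 0, -27/49, 9/7, -99/49]
R5 ← R5 − (1/7)·R4: [0, 0, 0, 0, 0, 0]
R6 ← R6 + (9/7)·R4: [0, 0, 0, 0, 0, 0]
The echelon form has 4 nonzero rows, and every pivot lies in the first 5 columns, so rank(T) = rank([T|b]) = 4.
The system is consistent.
Free variables = (unknowns) − (rank) = 5 − 4 = 1.

1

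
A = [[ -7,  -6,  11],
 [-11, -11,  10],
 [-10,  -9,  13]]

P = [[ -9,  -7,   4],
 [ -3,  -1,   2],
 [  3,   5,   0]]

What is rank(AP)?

First compute AP:
[[114, 110, -40],
 [162, 138, -66],
 [156, 144, -58]]
Now row reduce the product.
R2 ← R2 − (27/19)·R1: [0, -348/19, -174/19]
R3 ← R3 − (26/19)·R1: [0, -124/19, -62/19]
R3 ← R3 − (31/87)·R2: [0, 0, 0]
2 nonzero rows, so rank(AP) = 2.

2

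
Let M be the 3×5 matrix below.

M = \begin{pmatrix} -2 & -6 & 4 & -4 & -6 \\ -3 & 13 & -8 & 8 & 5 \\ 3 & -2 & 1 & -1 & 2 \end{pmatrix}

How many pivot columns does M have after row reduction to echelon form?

2

Row reduce to echelon form.
R2 ← R2 − (3/2)·R1: [0, 22, -14, 14, 14]
R3 ← R3 + (3/2)·R1: [0, -11, 7, -7, -7]
R3 ← R3 + (1/2)·R2: [0, 0, 0, 0, 0]
Echelon form has 2 nonzero rows, so rank(M) = 2.
Each nonzero row contributes one pivot column: 2 pivot columns.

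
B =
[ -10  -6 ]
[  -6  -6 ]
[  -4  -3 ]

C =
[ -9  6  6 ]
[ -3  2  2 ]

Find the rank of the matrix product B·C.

1

First compute BC:
[[108, -72, -72],
 [ 72, -48, -48],
 [ 45, -30, -30]]
Now row reduce the product.
R2 ← R2 − (2/3)·R1: [0, 0, 0]
R3 ← R3 − (5/12)·R1: [0, 0, 0]
1 nonzero row, so rank(BC) = 1.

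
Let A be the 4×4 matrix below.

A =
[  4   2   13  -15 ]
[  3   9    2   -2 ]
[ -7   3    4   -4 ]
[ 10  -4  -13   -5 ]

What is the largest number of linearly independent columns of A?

4

Row reduce to echelon form.
R2 ← R2 − (3/4)·R1: [0, 15/2, -31/4, 37/4]
R3 ← R3 + (7/4)·R1: [0, 13/2, 107/4, -121/4]
R4 ← R4 − (5/2)·R1: [0, -9, -91/2, 65/2]
R3 ← R3 − (13/15)·R2: [0, 0, 502/15, -574/15]
R4 ← R4 + (6/5)·R2: [0, 0, -274/5, 218/5]
R4 ← R4 + (411/251)·R3: [0, 0, 0, -4784/251]
Echelon form has 4 nonzero rows, so rank(A) = 4.
The rank gives the maximum number of linearly independent columns: 4.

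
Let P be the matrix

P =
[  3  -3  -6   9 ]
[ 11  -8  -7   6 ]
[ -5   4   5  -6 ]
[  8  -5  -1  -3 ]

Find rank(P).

Row reduce to echelon form.
R2 ← R2 − (11/3)·R1: [0, 3, 15, -27]
R3 ← R3 + (5/3)·R1: [0, -1, -5, 9]
R4 ← R4 − (8/3)·R1: [0, 3, 15, -27]
R3 ← R3 + (1/3)·R2: [0, 0, 0, 0]
R4 ← R4 − R2: [0, 0, 0, 0]
Echelon form has 2 nonzero rows, so rank(P) = 2.

2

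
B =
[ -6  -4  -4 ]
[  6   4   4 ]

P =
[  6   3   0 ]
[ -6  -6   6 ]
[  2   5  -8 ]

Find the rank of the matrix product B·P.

1

First compute BP:
[[-20, -14,   8],
 [ 20,  14,  -8]]
Now row reduce the product.
R2 ← R2 + R1: [0, 0, 0]
1 nonzero row, so rank(BP) = 1.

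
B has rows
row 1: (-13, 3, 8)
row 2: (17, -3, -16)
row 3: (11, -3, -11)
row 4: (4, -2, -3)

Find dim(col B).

Row reduce to echelon form.
R2 ← R2 + (17/13)·R1: [0, 12/13, -72/13]
R3 ← R3 + (11/13)·R1: [0, -6/13, -55/13]
R4 ← R4 + (4/13)·R1: [0, -14/13, -7/13]
R3 ← R3 + (1/2)·R2: [0, 0, -7]
R4 ← R4 + (7/6)·R2: [0, 0, -7]
R4 ← R4 − R3: [0, 0, 0]
Echelon form has 3 nonzero rows, so rank(B) = 3.
The column space has dimension equal to the rank: 3.

3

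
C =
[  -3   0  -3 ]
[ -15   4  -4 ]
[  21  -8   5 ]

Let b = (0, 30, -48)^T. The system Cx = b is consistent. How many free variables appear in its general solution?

0

Row reduce the augmented matrix [C | b].
R2 ← R2 − (5)·R1: [0, 4, 11, 30]
R3 ← R3 + (7)·R1: [0, -8, -16, -48]
R3 ← R3 + (2)·R2: [0, 0, 6, 12]
The echelon form has 3 nonzero rows, and every pivot lies in the first 3 columns, so rank(C) = rank([C|b]) = 3.
The system is consistent.
Free variables = (unknowns) − (rank) = 3 − 3 = 0.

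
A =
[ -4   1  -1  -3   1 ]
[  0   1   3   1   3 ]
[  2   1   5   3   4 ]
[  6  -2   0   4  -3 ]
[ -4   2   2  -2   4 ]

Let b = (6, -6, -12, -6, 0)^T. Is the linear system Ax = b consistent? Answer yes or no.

Row reduce the augmented matrix [A | b].
R3 ← R3 + (1/2)·R1: [0, 3/2, 9/2, 3/2, 9/2, -9]
R4 ← R4 + (3/2)·R1: [0, -1/2, -3/2, -1/2, -3/2, 3]
R5 ← R5 − R1: [0, 1, 3, 1, 3, -6]
R3 ← R3 − (3/2)·R2: [0, 0, 0, 0, 0, 0]
R4 ← R4 + (1/2)·R2: [0, 0, 0, 0, 0, 0]
R5 ← R5 − R2: [0, 0, 0, 0, 0, 0]
The echelon form has 2 nonzero rows, and every pivot lies in the first 5 columns, so rank(A) = rank([A|b]) = 2.
The system is consistent.

yes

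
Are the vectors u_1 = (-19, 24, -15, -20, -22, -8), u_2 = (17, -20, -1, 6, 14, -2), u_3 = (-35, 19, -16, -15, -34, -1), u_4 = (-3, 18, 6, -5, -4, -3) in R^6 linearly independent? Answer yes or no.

yes

Form the matrix with these vectors as rows and row reduce.
R2 ← R2 + (17/19)·R1: [0, 28/19, -274/19, -226/19, -108/19, -174/19]
R3 ← R3 − (35/19)·R1: [0, -479/19, 221/19, 415/19, 124/19, 261/19]
R4 ← R4 − (3/19)·R1: [0, 270/19, 159/19, -35/19, -10/19, -33/19]
R3 ← R3 + (479/28)·R2: [0, 0, -3291/14, -2543/14, -635/7, -2001/14]
R4 ← R4 − (135/14)·R2: [0, 0, 1032/7, 790/7, 380/7, 606/7]
R4 ← R4 + (688/1097)·R3: [0, 0, 0, -1166/1097, -2860/1097, -3366/1097]
4 nonzero rows, so the 4 vectors span a space of dimension 4.
Since 4 = 4, the vectors are linearly independent.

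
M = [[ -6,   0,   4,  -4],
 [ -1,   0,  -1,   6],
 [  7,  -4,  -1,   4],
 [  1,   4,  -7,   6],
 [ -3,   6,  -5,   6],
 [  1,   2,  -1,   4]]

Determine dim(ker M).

Row reduce to echelon form.
R2 ← R2 − (1/6)·R1: [0, 0, -5/3, 20/3]
R3 ← R3 + (7/6)·R1: [0, -4, 11/3, -2/3]
R4 ← R4 + (1/6)·R1: [0, 4, -19/3, 16/3]
R5 ← R5 − (1/2)·R1: [0, 6, -7, 8]
R6 ← R6 + (1/6)·R1: [0, 2, -1/3, 10/3]
Swap R2 ↔ R3
R4 ← R4 + R2: [0, 0, -8/3, 14/3]
R5 ← R5 + (3/2)·R2: [0, 0, -3/2, 7]
R6 ← R6 + (1/2)·R2: [0, 0, 3/2, 3]
R4 ← R4 − (8/5)·R3: [0, 0, 0, -6]
R5 ← R5 − (9/10)·R3: [0, 0, 0, 1]
R6 ← R6 + (9/10)·R3: [0, 0, 0, 9]
R5 ← R5 + (1/6)·R4: [0, 0, 0, 0]
R6 ← R6 + (3/2)·R4: [0, 0, 0, 0]
4 nonzero rows, so rank(M) = 4.
M has 4 columns; by rank–nullity, nullity = 4 − 4 = 0.

0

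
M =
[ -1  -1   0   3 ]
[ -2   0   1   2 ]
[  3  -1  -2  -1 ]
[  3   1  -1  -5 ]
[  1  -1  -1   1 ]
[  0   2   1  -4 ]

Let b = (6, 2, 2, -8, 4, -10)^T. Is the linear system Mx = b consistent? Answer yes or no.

yes

Row reduce the augmented matrix [M | b].
R2 ← R2 − (2)·R1: [0, 2, 1, -4, -10]
R3 ← R3 + (3)·R1: [0, -4, -2, 8, 20]
R4 ← R4 + (3)·R1: [0, -2, -1, 4, 10]
R5 ← R5 + R1: [0, -2, -1, 4, 10]
R3 ← R3 + (2)·R2: [0, 0, 0, 0, 0]
R4 ← R4 + R2: [0, 0, 0, 0, 0]
R5 ← R5 + R2: [0, 0, 0, 0, 0]
R6 ← R6 − R2: [0, 0, 0, 0, 0]
The echelon form has 2 nonzero rows, and every pivot lies in the first 4 columns, so rank(M) = rank([M|b]) = 2.
The system is consistent.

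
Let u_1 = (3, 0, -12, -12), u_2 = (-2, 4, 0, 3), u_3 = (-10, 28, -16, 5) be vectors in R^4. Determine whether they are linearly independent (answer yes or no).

Form the matrix with these vectors as rows and row reduce.
R2 ← R2 + (2/3)·R1: [0, 4, -8, -5]
R3 ← R3 + (10/3)·R1: [0, 28, -56, -35]
R3 ← R3 − (7)·R2: [0, 0, 0, 0]
2 nonzero rows, so the 3 vectors span a space of dimension 2.
Since 2 < 3, the vectors are linearly dependent.

no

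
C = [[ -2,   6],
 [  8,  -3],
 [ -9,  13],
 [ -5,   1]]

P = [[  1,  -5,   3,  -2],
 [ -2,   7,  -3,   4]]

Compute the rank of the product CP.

First compute CP:
[[-14,  52, -24,  28],
 [ 14, -61,  33, -28],
 [-35, 136, -66,  70],
 [ -7,  32, -18,  14]]
Now row reduce the product.
R2 ← R2 + R1: [0, -9, 9, 0]
R3 ← R3 − (5/2)·R1: [0, 6, -6, 0]
R4 ← R4 − (1/2)·R1: [0, 6, -6, 0]
R3 ← R3 + (2/3)·R2: [0, 0, 0, 0]
R4 ← R4 + (2/3)·R2: [0, 0, 0, 0]
2 nonzero rows, so rank(CP) = 2.

2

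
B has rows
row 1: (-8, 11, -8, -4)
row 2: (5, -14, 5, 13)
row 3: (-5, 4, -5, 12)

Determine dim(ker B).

Row reduce to echelon form.
R2 ← R2 + (5/8)·R1: [0, -57/8, 0, 21/2]
R3 ← R3 − (5/8)·R1: [0, -23/8, 0, 29/2]
R3 ← R3 − (23/57)·R2: [0, 0, 0, 195/19]
3 nonzero rows, so rank(B) = 3.
B has 4 columns; by rank–nullity, nullity = 4 − 3 = 1.

1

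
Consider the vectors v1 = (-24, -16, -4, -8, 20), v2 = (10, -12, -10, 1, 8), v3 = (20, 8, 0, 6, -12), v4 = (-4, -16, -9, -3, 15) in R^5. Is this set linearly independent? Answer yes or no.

no

Form the matrix with these vectors as rows and row reduce.
R2 ← R2 + (5/12)·R1: [0, -56/3, -35/3, -7/3, 49/3]
R3 ← R3 + (5/6)·R1: [0, -16/3, -10/3, -2/3, 14/3]
R4 ← R4 − (1/6)·R1: [0, -40/3, -25/3, -5/3, 35/3]
R3 ← R3 − (2/7)·R2: [0, 0, 0, 0, 0]
R4 ← R4 − (5/7)·R2: [0, 0, 0, 0, 0]
2 nonzero rows, so the 4 vectors span a space of dimension 2.
Since 2 < 4, the vectors are linearly dependent.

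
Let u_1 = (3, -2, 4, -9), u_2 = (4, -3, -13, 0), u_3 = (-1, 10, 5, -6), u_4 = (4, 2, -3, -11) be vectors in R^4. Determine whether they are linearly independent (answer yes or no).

Form the matrix with these vectors as rows and row reduce.
R2 ← R2 − (4/3)·R1: [0, -1/3, -55/3, 12]
R3 ← R3 + (1/3)·R1: [0, 28/3, 19/3, -9]
R4 ← R4 − (4/3)·R1: [0, 14/3, -25/3, 1]
R3 ← R3 + (28)·R2: [0, 0, -507, 327]
R4 ← R4 + (14)·R2: [0, 0, -265, 169]
R4 ← R4 − (265/507)·R3: [0, 0, 0, -324/169]
4 nonzero rows, so the 4 vectors span a space of dimension 4.
Since 4 = 4, the vectors are linearly independent.

yes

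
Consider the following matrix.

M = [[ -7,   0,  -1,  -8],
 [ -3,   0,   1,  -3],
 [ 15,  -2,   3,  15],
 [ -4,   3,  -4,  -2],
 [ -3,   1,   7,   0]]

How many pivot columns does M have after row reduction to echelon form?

Row reduce to echelon form.
R2 ← R2 − (3/7)·R1: [0, 0, 10/7, 3/7]
R3 ← R3 + (15/7)·R1: [0, -2, 6/7, -15/7]
R4 ← R4 − (4/7)·R1: [0, 3, -24/7, 18/7]
R5 ← R5 − (3/7)·R1: [0, 1, 52/7, 24/7]
Swap R2 ↔ R3
R4 ← R4 + (3/2)·R2: [0, 0, -15/7, -9/14]
R5 ← R5 + (1/2)·R2: [0, 0, 55/7, 33/14]
R4 ← R4 + (3/2)·R3: [0, 0, 0, 0]
R5 ← R5 − (11/2)·R3: [0, 0, 0, 0]
Echelon form has 3 nonzero rows, so rank(M) = 3.
Each nonzero row contributes one pivot column: 3 pivot columns.

3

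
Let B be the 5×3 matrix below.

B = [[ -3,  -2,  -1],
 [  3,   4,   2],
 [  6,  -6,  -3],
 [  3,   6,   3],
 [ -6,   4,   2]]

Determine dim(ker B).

Row reduce to echelon form.
R2 ← R2 + R1: [0, 2, 1]
R3 ← R3 + (2)·R1: [0, -10, -5]
R4 ← R4 + R1: [0, 4, 2]
R5 ← R5 − (2)·R1: [0, 8, 4]
R3 ← R3 + (5)·R2: [0, 0, 0]
R4 ← R4 − (2)·R2: [0, 0, 0]
R5 ← R5 − (4)·R2: [0, 0, 0]
2 nonzero rows, so rank(B) = 2.
B has 3 columns; by rank–nullity, nullity = 3 − 2 = 1.

1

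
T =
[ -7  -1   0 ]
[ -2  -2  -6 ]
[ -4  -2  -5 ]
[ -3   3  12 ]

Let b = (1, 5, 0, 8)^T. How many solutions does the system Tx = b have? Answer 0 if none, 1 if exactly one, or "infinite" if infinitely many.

Row reduce the augmented matrix [T | b].
R2 ← R2 − (2/7)·R1: [0, -12/7, -6, 33/7]
R3 ← R3 − (4/7)·R1: [0, -10/7, -5, -4/7]
R4 ← R4 − (3/7)·R1: [0, 24/7, 12, 53/7]
R3 ← R3 − (5/6)·R2: [0, 0, 0, -9/2]
R4 ← R4 + (2)·R2: [0, 0, 0, 17]
R4 ← R4 + (34/9)·R3: [0, 0, 0, 0]
The echelon form has 3 nonzero rows; the last pivot sits in the augmented column, so rank(T) = 2 but rank([T|b]) = 3.
Since the ranks differ, the system is inconsistent.
It has no solutions.

0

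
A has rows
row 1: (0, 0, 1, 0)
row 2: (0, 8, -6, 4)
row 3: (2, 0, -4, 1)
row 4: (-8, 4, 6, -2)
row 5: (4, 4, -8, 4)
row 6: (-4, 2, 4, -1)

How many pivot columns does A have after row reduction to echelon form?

3

Row reduce to echelon form.
Swap R1 ↔ R3
R4 ← R4 + (4)·R1: [0, 4, -10, 2]
R5 ← R5 − (2)·R1: [0, 4, 0, 2]
R6 ← R6 + (2)·R1: [0, 2, -4, 1]
R4 ← R4 − (1/2)·R2: [0, 0, -7, 0]
R5 ← R5 − (1/2)·R2: [0, 0, 3, 0]
R6 ← R6 − (1/4)·R2: [0, 0, -5/2, 0]
R4 ← R4 + (7)·R3: [0, 0, 0, 0]
R5 ← R5 − (3)·R3: [0, 0, 0, 0]
R6 ← R6 + (5/2)·R3: [0, 0, 0, 0]
Echelon form has 3 nonzero rows, so rank(A) = 3.
Each nonzero row contributes one pivot column: 3 pivot columns.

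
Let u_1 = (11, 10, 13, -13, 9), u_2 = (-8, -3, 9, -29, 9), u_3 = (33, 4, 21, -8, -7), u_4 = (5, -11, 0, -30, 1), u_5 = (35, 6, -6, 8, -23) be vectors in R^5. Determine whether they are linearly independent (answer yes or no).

yes

Form the matrix with these vectors as rows and row reduce.
R2 ← R2 + (8/11)·R1: [0, 47/11, 203/11, -423/11, 171/11]
R3 ← R3 − (3)·R1: [0, -26, -18, 31, -34]
R4 ← R4 − (5/11)·R1: [0, -171/11, -65/11, -265/11, -34/11]
R5 ← R5 − (35/11)·R1: [0, -284/11, -521/11, 543/11, -568/11]
R3 ← R3 + (286/47)·R2: [0, 0, 4432/47, -203, 2848/47]
R4 ← R4 + (171/47)·R2: [0, 0, 2878/47, -164, 2513/47]
R5 ← R5 + (284/47)·R2: [0, 0, 3015/47, -183, 1988/47]
R4 ← R4 − (1439/2216)·R3: [0, 0, 0, -71307/2216, 3911/277]
R5 ← R5 − (3015/4432)·R3: [0, 0, 0, -199011/4432, 298/277]
R5 ← R5 − (66337/47538)·R4: [0, 0, 0, 0, -885479/47538]
5 nonzero rows, so the 5 vectors span a space of dimension 5.
Since 5 = 5, the vectors are linearly independent.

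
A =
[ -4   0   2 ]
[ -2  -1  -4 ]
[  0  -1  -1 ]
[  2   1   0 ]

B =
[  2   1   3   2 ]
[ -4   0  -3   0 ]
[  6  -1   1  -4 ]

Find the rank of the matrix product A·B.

3

First compute AB:
[[  4,  -6, -10, -16],
 [-24,   2,  -7,  12],
 [ -2,   1,   2,   4],
 [  0,   2,   3,   4]]
Now row reduce the product.
R2 ← R2 + (6)·R1: [0, -34, -67, -84]
R3 ← R3 + (1/2)·R1: [0, -2, -3, -4]
R3 ← R3 − (1/17)·R2: [0, 0, 16/17, 16/17]
R4 ← R4 + (1/17)·R2: [0, 0, -16/17, -16/17]
R4 ← R4 + R3: [0, 0, 0, 0]
3 nonzero rows, so rank(AB) = 3.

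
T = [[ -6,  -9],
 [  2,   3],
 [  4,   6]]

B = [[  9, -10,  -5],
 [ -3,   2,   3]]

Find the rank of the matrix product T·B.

1

First compute TB:
[[-27,  42,   3],
 [  9, -14,  -1],
 [ 18, -28,  -2]]
Now row reduce the product.
R2 ← R2 + (1/3)·R1: [0, 0, 0]
R3 ← R3 + (2/3)·R1: [0, 0, 0]
1 nonzero row, so rank(TB) = 1.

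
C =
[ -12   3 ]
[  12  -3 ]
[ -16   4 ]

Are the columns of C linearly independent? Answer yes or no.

no

Row reduce C to echelon form.
R2 ← R2 + R1: [0, 0]
R3 ← R3 − (4/3)·R1: [0, 0]
1 pivot among 2 columns.
Only 1 < 2 pivot columns, so the columns are linearly dependent.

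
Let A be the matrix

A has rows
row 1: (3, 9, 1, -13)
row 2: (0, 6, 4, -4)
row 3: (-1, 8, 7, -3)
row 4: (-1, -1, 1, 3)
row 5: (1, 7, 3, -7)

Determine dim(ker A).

2

Row reduce to echelon form.
R3 ← R3 + (1/3)·R1: [0, 11, 22/3, -22/3]
R4 ← R4 + (1/3)·R1: [0, 2, 4/3, -4/3]
R5 ← R5 − (1/3)·R1: [0, 4, 8/3, -8/3]
R3 ← R3 − (11/6)·R2: [0, 0, 0, 0]
R4 ← R4 − (1/3)·R2: [0, 0, 0, 0]
R5 ← R5 − (2/3)·R2: [0, 0, 0, 0]
2 nonzero rows, so rank(A) = 2.
A has 4 columns; by rank–nullity, nullity = 4 − 2 = 2.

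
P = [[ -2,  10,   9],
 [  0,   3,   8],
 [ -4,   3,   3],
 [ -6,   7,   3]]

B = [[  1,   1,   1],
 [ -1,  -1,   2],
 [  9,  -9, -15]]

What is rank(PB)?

3

First compute PB:
[[ 69, -93, -117],
 [ 69, -75, -114],
 [ 20, -34, -43],
 [ 14, -40, -37]]
Now row reduce the product.
R2 ← R2 − R1: [0, 18, 3]
R3 ← R3 − (20/69)·R1: [0, -162/23, -209/23]
R4 ← R4 − (14/69)·R1: [0, -486/23, -305/23]
R3 ← R3 + (9/23)·R2: [0, 0, -182/23]
R4 ← R4 + (27/23)·R2: [0, 0, -224/23]
R4 ← R4 − (16/13)·R3: [0, 0, 0]
3 nonzero rows, so rank(PB) = 3.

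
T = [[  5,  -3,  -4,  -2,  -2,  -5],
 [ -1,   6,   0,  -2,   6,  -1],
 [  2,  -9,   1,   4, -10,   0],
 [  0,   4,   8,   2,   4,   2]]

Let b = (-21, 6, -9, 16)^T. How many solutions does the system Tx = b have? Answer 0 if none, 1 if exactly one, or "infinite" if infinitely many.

infinite

Row reduce the augmented matrix [T | b].
R2 ← R2 + (1/5)·R1: [0, 27/5, -4/5, -12/5, 28/5, -2, 9/5]
R3 ← R3 − (2/5)·R1: [0, -39/5, 13/5, 24/5, -46/5, 2, -3/5]
R3 ← R3 + (13/9)·R2: [0, 0, 13/9, 4/3, -10/9, -8/9, 2]
R4 ← R4 − (20/27)·R2: [0, 0, 232/27, 34/9, -4/27, 94/27, 44/3]
R4 ← R4 − (232/39)·R3: [0, 0, 0, -54/13, 84/13, 114/13, 36/13]
The echelon form has 4 nonzero rows, and every pivot lies in the first 6 columns, so rank(T) = rank([T|b]) = 4.
The system is consistent.
rank = 4 < 6 unknowns, so there are infinitely many solutions.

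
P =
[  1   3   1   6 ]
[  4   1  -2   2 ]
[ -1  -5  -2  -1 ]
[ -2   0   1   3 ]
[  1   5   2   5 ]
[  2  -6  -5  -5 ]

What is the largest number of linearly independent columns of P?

Row reduce to echelon form.
R2 ← R2 − (4)·R1: [0, -11, -6, -22]
R3 ← R3 + R1: [0, -2, -1, 5]
R4 ← R4 + (2)·R1: [0, 6, 3, 15]
R5 ← R5 − R1: [0, 2, 1, -1]
R6 ← R6 − (2)·R1: [0, -12, -7, -17]
R3 ← R3 − (2/11)·R2: [0, 0, 1/11, 9]
R4 ← R4 + (6/11)·R2: [0, 0, -3/11, 3]
R5 ← R5 + (2/11)·R2: [0, 0, -1/11, -5]
R6 ← R6 − (12/11)·R2: [0, 0, -5/11, 7]
R4 ← R4 + (3)·R3: [0, 0, 0, 30]
R5 ← R5 + R3: [0, 0, 0, 4]
R6 ← R6 + (5)·R3: [0, 0, 0, 52]
R5 ← R5 − (2/15)·R4: [0, 0, 0, 0]
R6 ← R6 − (26/15)·R4: [0, 0, 0, 0]
Echelon form has 4 nonzero rows, so rank(P) = 4.
The rank gives the maximum number of linearly independent columns: 4.

4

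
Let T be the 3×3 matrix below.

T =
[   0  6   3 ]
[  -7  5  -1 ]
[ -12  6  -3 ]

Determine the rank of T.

Row reduce to echelon form.
Swap R1 ↔ R2
R3 ← R3 − (12/7)·R1: [0, -18/7, -9/7]
R3 ← R3 + (3/7)·R2: [0, 0, 0]
Echelon form has 2 nonzero rows, so rank(T) = 2.

2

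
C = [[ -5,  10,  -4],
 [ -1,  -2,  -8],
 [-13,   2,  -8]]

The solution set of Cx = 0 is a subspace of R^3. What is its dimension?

Row reduce to echelon form.
R2 ← R2 − (1/5)·R1: [0, -4, -36/5]
R3 ← R3 − (13/5)·R1: [0, -24, 12/5]
R3 ← R3 − (6)·R2: [0, 0, 228/5]
3 nonzero rows, so rank(C) = 3.
C has 3 columns; by rank–nullity, nullity = 3 − 3 = 0.

0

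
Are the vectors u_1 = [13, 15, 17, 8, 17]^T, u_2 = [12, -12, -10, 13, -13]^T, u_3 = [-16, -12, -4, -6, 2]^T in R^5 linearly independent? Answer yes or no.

Form the matrix with these vectors as rows and row reduce.
R2 ← R2 − (12/13)·R1: [0, -336/13, -334/13, 73/13, -373/13]
R3 ← R3 + (16/13)·R1: [0, 84/13, 220/13, 50/13, 298/13]
R3 ← R3 + (1/4)·R2: [0, 0, 21/2, 21/4, 63/4]
3 nonzero rows, so the 3 vectors span a space of dimension 3.
Since 3 = 3, the vectors are linearly independent.

yes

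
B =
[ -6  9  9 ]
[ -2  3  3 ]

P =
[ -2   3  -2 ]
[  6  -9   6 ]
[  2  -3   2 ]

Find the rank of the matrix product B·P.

1

First compute BP:
[[ 84, -126,  84],
 [ 28, -42,  28]]
Now row reduce the product.
R2 ← R2 − (1/3)·R1: [0, 0, 0]
1 nonzero row, so rank(BP) = 1.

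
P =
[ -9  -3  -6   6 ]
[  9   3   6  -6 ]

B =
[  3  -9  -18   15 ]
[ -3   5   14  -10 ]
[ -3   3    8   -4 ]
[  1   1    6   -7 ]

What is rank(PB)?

First compute PB:
[[  6,  54, 108, -123],
 [ -6, -54, -108, 123]]
Now row reduce the product.
R2 ← R2 + R1: [0, 0, 0, 0]
1 nonzero row, so rank(PB) = 1.

1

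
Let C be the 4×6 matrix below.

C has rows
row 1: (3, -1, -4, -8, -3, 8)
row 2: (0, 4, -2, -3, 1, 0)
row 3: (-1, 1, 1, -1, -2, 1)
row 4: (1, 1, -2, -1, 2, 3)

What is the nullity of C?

Row reduce to echelon form.
R3 ← R3 + (1/3)·R1: [0, 2/3, -1/3, -11/3, -3, 11/3]
R4 ← R4 − (1/3)·R1: [0, 4/3, -2/3, 5/3, 3, 1/3]
R3 ← R3 − (1/6)·R2: [0, 0, 0, -19/6, -19/6, 11/3]
R4 ← R4 − (1/3)·R2: [0, 0, 0, 8/3, 8/3, 1/3]
R4 ← R4 + (16/19)·R3: [0, 0, 0, 0, 0, 65/19]
4 nonzero rows, so rank(C) = 4.
C has 6 columns; by rank–nullity, nullity = 6 − 4 = 2.

2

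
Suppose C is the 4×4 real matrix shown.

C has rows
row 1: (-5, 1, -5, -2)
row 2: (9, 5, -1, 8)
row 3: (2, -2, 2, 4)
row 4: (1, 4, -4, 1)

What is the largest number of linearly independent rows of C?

3

Row reduce to echelon form.
R2 ← R2 + (9/5)·R1: [0, 34/5, -10, 22/5]
R3 ← R3 + (2/5)·R1: [0, -8/5, 0, 16/5]
R4 ← R4 + (1/5)·R1: [0, 21/5, -5, 3/5]
R3 ← R3 + (4/17)·R2: [0, 0, -40/17, 72/17]
R4 ← R4 − (21/34)·R2: [0, 0, 20/17, -36/17]
R4 ← R4 + (1/2)·R3: [0, 0, 0, 0]
Echelon form has 3 nonzero rows, so rank(C) = 3.
The rank gives the maximum number of linearly independent rows: 3.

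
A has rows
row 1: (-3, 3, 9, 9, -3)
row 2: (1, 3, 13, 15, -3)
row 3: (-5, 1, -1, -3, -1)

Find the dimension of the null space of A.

3

Row reduce to echelon form.
R2 ← R2 + (1/3)·R1: [0, 4, 16, 18, -4]
R3 ← R3 − (5/3)·R1: [0, -4, -16, -18, 4]
R3 ← R3 + R2: [0, 0, 0, 0, 0]
2 nonzero rows, so rank(A) = 2.
A has 5 columns; by rank–nullity, nullity = 5 − 2 = 3.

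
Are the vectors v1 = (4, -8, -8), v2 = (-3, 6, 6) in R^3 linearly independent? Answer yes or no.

no

Form the matrix with these vectors as rows and row reduce.
R2 ← R2 + (3/4)·R1: [0, 0, 0]
1 nonzero row, so the 2 vectors span a space of dimension 1.
Since 1 < 2, the vectors are linearly dependent.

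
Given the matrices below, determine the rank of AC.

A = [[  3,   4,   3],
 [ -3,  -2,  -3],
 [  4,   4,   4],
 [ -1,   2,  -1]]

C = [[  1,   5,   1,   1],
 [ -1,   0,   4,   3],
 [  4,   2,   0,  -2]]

First compute AC:
[[ 11,  21,  19,   9],
 [-13, -21, -11,  -3],
 [ 16,  28,  20,   8],
 [ -7,  -7,   7,   7]]
Now row reduce the product.
R2 ← R2 + (13/11)·R1: [0, 42/11, 126/11, 84/11]
R3 ← R3 − (16/11)·R1: [0, -28/11, -84/11, -56/11]
R4 ← R4 + (7/11)·R1: [0, 70/11, 210/11, 140/11]
R3 ← R3 + (2/3)·R2: [0, 0, 0, 0]
R4 ← R4 − (5/3)·R2: [0, 0, 0, 0]
2 nonzero rows, so rank(AC) = 2.

2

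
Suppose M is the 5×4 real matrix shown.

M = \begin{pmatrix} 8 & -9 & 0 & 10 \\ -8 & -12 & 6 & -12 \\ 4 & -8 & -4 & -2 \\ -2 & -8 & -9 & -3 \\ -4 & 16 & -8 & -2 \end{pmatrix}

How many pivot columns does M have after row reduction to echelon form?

4

Row reduce to echelon form.
R2 ← R2 + R1: [0, -21, 6, -2]
R3 ← R3 − (1/2)·R1: [0, -7/2, -4, -7]
R4 ← R4 + (1/4)·R1: [0, -41/4, -9, -1/2]
R5 ← R5 + (1/2)·R1: [0, 23/2, -8, 3]
R3 ← R3 − (1/6)·R2: [0, 0, -5, -20/3]
R4 ← R4 − (41/84)·R2: [0, 0, -167/14, 10/21]
R5 ← R5 + (23/42)·R2: [0, 0, -33/7, 40/21]
R4 ← R4 − (167/70)·R3: [0, 0, 0, 344/21]
R5 ← R5 − (33/35)·R3: [0, 0, 0, 172/21]
R5 ← R5 − (1/2)·R4: [0, 0, 0, 0]
Echelon form has 4 nonzero rows, so rank(M) = 4.
Each nonzero row contributes one pivot column: 4 pivot columns.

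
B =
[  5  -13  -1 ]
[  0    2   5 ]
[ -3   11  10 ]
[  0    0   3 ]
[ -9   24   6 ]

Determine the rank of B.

3

Row reduce to echelon form.
R3 ← R3 + (3/5)·R1: [0, 16/5, 47/5]
R5 ← R5 + (9/5)·R1: [0, 3/5, 21/5]
R3 ← R3 − (8/5)·R2: [0, 0, 7/5]
R5 ← R5 − (3/10)·R2: [0, 0, 27/10]
R4 ← R4 − (15/7)·R3: [0, 0, 0]
R5 ← R5 − (27/14)·R3: [0, 0, 0]
Echelon form has 3 nonzero rows, so rank(B) = 3.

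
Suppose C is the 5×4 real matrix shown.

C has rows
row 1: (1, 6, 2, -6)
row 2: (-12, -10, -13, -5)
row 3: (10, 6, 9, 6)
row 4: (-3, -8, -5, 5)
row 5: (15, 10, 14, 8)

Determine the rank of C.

Row reduce to echelon form.
R2 ← R2 + (12)·R1: [0, 62, 11, -77]
R3 ← R3 − (10)·R1: [0, -54, -11, 66]
R4 ← R4 + (3)·R1: [0, 10, 1, -13]
R5 ← R5 − (15)·R1: [0, -80, -16, 98]
R3 ← R3 + (27/31)·R2: [0, 0, -44/31, -33/31]
R4 ← R4 − (5/31)·R2: [0, 0, -24/31, -18/31]
R5 ← R5 + (40/31)·R2: [0, 0, -56/31, -42/31]
R4 ← R4 − (6/11)·R3: [0, 0, 0, 0]
R5 ← R5 − (14/11)·R3: [0, 0, 0, 0]
Echelon form has 3 nonzero rows, so rank(C) = 3.

3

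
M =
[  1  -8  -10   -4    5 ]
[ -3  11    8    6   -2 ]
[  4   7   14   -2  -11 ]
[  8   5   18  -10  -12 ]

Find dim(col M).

4

Row reduce to echelon form.
R2 ← R2 + (3)·R1: [0, -13, -22, -6, 13]
R3 ← R3 − (4)·R1: [0, 39, 54, 14, -31]
R4 ← R4 − (8)·R1: [0, 69, 98, 22, -52]
R3 ← R3 + (3)·R2: [0, 0, -12, -4, 8]
R4 ← R4 + (69/13)·R2: [0, 0, -244/13, -128/13, 17]
R4 ← R4 − (61/39)·R3: [0, 0, 0, -140/39, 175/39]
Echelon form has 4 nonzero rows, so rank(M) = 4.
The column space has dimension equal to the rank: 4.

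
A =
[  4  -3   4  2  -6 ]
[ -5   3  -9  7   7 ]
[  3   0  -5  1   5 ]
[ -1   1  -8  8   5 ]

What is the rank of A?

Row reduce to echelon form.
R2 ← R2 + (5/4)·R1: [0, -3/4, -4, 19/2, -1/2]
R3 ← R3 − (3/4)·R1: [0, 9/4, -8, -1/2, 19/2]
R4 ← R4 + (1/4)·R1: [0, 1/4, -7, 17/2, 7/2]
R3 ← R3 + (3)·R2: [0, 0, -20, 28, 8]
R4 ← R4 + (1/3)·R2: [0, 0, -25/3, 35/3, 10/3]
R4 ← R4 − (5/12)·R3: [0, 0, 0, 0, 0]
Echelon form has 3 nonzero rows, so rank(A) = 3.

3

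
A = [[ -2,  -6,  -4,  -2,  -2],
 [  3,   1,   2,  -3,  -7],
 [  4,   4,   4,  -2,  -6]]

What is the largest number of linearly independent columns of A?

Row reduce to echelon form.
R2 ← R2 + (3/2)·R1: [0, -8, -4, -6, -10]
R3 ← R3 + (2)·R1: [0, -8, -4, -6, -10]
R3 ← R3 − R2: [0, 0, 0, 0, 0]
Echelon form has 2 nonzero rows, so rank(A) = 2.
The rank gives the maximum number of linearly independent columns: 2.

2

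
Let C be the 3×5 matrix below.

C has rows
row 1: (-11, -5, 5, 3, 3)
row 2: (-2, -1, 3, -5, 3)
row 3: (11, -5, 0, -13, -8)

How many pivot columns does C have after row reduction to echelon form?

3

Row reduce to echelon form.
R2 ← R2 − (2/11)·R1: [0, -1/11, 23/11, -61/11, 27/11]
R3 ← R3 + R1: [0, -10, 5, -10, -5]
R3 ← R3 − (110)·R2: [0, 0, -225, 600, -275]
Echelon form has 3 nonzero rows, so rank(C) = 3.
Each nonzero row contributes one pivot column: 3 pivot columns.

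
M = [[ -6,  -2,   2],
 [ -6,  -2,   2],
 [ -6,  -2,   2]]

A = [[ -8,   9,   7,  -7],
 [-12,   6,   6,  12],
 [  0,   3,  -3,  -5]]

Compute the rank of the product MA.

1

First compute MA:
[[ 72, -60, -60,   8],
 [ 72, -60, -60,   8],
 [ 72, -60, -60,   8]]
Now row reduce the product.
R2 ← R2 − R1: [0, 0, 0, 0]
R3 ← R3 − R1: [0, 0, 0, 0]
1 nonzero row, so rank(MA) = 1.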